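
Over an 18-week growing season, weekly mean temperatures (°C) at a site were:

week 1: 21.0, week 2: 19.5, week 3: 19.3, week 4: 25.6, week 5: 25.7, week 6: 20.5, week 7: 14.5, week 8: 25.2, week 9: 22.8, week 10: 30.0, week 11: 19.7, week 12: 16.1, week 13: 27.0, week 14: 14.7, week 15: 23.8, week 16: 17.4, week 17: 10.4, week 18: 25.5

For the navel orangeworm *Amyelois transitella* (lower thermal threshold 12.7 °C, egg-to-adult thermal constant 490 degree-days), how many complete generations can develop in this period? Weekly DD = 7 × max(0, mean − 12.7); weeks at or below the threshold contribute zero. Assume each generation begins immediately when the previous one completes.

2 generations

Weekly DD (7 × max(0, T̄ − 12.7)): 58.1, 47.6, 46.2, 90.3, 91.0, 54.6, 12.6, 87.5, 70.7, 121.1, 49.0, 23.8, 100.1, 14.0, 77.7, 32.9, 0.0, 89.6.
Season total = 1066.8 DD.
Complete generations = ⌊1066.8 / 490⌋ = 2.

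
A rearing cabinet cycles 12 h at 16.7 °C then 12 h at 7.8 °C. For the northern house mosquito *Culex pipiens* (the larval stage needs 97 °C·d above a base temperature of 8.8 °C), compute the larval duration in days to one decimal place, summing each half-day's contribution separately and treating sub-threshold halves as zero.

Day half: max(0, 16.7 − 8.8) × 0.5 = 7.9 × 0.5 = 3.95 DD.
Night half: max(0, 7.8 − 8.8) × 0.5 = 0.0 × 0.5 = 0.00 DD.
Per 24 h: 3.95 DD/day.
Duration = 97 / 3.95 = 24.557 ≈ 24.6 days.

24.6 days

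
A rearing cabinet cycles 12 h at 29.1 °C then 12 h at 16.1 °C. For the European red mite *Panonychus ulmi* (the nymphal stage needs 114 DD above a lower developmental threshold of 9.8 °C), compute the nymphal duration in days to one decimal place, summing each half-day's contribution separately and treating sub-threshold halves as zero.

Day half: max(0, 29.1 − 9.8) × 0.5 = 19.3 × 0.5 = 9.65 DD.
Night half: max(0, 16.1 − 9.8) × 0.5 = 6.3 × 0.5 = 3.15 DD.
Per 24 h: 12.80 DD/day.
Duration = 114 / 12.80 = 8.906 ≈ 8.9 days.

8.9 days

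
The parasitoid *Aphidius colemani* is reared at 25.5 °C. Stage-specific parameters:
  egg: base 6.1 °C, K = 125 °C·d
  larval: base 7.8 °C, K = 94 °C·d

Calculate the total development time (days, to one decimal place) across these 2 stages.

11.8 days

egg: 125 / (25.5 − 6.1) = 125 / 19.4 = 6.443 d.
larval: 94 / (25.5 − 7.8) = 94 / 17.7 = 5.311 d.
Sum = 11.754 ≈ 11.8 days.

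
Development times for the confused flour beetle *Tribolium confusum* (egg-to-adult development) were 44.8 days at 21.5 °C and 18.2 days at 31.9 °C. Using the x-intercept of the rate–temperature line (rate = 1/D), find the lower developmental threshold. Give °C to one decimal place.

Under the model K = D·(T − T_b), so D₁·(T₁ − T_b) = D₂·(T₂ − T_b).
44.8·(21.5 − T_b) = 18.2·(31.9 − T_b)
T_b = (44.8·21.5 − 18.2·31.9) / (44.8 − 18.2) = 382.62 / 26.6 = 14.384 °C ≈ 14.4 °C.

14.4 °C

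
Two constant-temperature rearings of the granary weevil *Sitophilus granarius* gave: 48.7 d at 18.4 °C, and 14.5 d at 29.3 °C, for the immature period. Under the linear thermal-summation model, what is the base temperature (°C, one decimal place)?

Under the model K = D·(T − T_b), so D₁·(T₁ − T_b) = D₂·(T₂ − T_b).
48.7·(18.4 − T_b) = 14.5·(29.3 − T_b)
T_b = (48.7·18.4 − 14.5·29.3) / (48.7 − 14.5) = 471.23 / 34.2 = 13.779 °C ≈ 13.8 °C.

13.8 °C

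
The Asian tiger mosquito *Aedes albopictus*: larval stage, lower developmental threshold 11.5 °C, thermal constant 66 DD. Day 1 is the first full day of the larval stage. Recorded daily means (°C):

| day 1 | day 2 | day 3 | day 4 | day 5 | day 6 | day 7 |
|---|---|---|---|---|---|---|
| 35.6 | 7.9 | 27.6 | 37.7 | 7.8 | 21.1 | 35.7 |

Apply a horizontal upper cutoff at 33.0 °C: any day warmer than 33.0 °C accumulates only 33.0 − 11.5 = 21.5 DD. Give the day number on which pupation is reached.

day 6

Daily DD above 11.5 °C (capped at 21.5): 21.5, 0.0, 16.1, 21.5, 0.0, 9.6, 21.5.
Cumulative: 21.5, 21.5, 37.6, 59.1, 59.1, 68.7, 90.2.
The total first reaches 66 DD on day 6.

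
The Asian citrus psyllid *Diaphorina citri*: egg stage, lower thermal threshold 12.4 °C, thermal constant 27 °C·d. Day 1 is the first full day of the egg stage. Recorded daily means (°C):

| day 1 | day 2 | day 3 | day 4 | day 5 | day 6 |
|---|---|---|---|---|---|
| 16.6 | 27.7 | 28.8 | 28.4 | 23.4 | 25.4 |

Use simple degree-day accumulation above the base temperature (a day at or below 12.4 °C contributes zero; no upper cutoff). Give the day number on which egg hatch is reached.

Daily DD above 12.4 °C: 4.2, 15.3, 16.4, 16.0, 11.0, 13.0.
Cumulative: 4.2, 19.5, 35.9, 51.9, 62.9, 75.9.
The total first reaches 27 DD on day 3.

day 3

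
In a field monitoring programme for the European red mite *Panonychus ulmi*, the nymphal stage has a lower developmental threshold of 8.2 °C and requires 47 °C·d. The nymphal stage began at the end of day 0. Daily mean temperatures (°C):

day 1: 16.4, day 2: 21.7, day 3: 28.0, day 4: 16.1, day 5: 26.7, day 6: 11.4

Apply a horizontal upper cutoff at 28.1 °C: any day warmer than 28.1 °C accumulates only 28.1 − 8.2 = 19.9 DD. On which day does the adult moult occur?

day 4

Daily DD above 8.2 °C (capped at 19.9): 8.2, 13.5, 19.8, 7.9, 18.5, 3.2.
Cumulative: 8.2, 21.7, 41.5, 49.4, 67.9, 71.1.
The total first reaches 47 DD on day 4.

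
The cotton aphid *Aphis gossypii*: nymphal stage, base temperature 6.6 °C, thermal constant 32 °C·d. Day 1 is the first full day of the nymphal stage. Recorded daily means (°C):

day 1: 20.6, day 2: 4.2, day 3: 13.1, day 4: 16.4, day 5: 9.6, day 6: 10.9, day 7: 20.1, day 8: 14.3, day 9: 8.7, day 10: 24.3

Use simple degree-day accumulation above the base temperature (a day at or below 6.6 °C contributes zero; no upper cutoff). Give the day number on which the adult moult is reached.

day 5

Daily DD above 6.6 °C: 14.0, 0.0, 6.5, 9.8, 3.0, 4.3, 13.5, 7.7, 2.1, 17.7.
Cumulative: 14.0, 14.0, 20.5, 30.3, 33.3, 37.6, 51.1, 58.8, 60.9, 78.6.
The total first reaches 32 DD on day 5.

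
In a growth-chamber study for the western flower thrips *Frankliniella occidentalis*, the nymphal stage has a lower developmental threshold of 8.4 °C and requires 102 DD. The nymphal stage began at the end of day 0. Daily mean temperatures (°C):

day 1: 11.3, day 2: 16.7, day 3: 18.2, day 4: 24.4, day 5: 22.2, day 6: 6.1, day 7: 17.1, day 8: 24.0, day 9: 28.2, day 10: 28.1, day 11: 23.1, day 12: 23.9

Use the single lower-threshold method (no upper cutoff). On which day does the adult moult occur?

Daily DD above 8.4 °C: 2.9, 8.3, 9.8, 16.0, 13.8, 0.0, 8.7, 15.6, 19.8, 19.7, 14.7, 15.5.
Cumulative: 2.9, 11.2, 21.0, 37.0, 50.8, 50.8, 59.5, 75.1, 94.9, 114.6, 129.3, 144.8.
The total first reaches 102 DD on day 10.

day 10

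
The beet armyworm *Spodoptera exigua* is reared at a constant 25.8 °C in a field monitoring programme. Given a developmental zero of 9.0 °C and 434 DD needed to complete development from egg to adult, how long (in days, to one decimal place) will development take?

Daily accumulation = 25.8 − 9.0 = 16.8 DD/day.
Duration = 434 / 16.8 = 25.833 ≈ 25.8 days.

25.8 days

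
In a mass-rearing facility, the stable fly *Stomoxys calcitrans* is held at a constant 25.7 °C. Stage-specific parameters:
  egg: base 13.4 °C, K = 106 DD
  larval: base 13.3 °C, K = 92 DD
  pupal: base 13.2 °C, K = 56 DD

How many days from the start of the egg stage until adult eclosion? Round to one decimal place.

20.5 days

egg: 106 / (25.7 − 13.4) = 106 / 12.3 = 8.618 d.
larval: 92 / (25.7 − 13.3) = 92 / 12.4 = 7.419 d.
pupal: 56 / (25.7 − 13.2) = 56 / 12.5 = 4.480 d.
Sum = 20.517 ≈ 20.5 days.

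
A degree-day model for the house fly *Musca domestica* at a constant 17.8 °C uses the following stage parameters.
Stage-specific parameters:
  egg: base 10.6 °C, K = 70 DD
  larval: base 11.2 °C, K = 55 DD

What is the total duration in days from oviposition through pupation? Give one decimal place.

egg: 70 / (17.8 − 10.6) = 70 / 7.2 = 9.722 d.
larval: 55 / (17.8 − 11.2) = 55 / 6.6 = 8.333 d.
Sum = 18.056 ≈ 18.1 days.

18.1 days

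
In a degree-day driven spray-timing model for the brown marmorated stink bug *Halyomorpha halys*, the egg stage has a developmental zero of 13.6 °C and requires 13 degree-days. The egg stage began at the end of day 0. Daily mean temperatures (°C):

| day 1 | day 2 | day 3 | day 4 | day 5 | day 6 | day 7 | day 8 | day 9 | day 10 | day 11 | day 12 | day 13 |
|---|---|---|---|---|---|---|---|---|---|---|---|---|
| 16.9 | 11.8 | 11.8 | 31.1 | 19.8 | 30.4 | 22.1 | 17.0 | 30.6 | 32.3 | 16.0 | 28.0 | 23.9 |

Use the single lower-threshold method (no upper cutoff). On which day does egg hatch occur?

day 4

Daily DD above 13.6 °C: 3.3, 0.0, 0.0, 17.5, 6.2, 16.8, 8.5, 3.4, 17.0, 18.7, 2.4, 14.4, 10.3.
Cumulative: 3.3, 3.3, 3.3, 20.8, 27.0, 43.8, 52.3, 55.7, 72.7, 91.4, 93.8, 108.2, 118.5.
The total first reaches 13 DD on day 4.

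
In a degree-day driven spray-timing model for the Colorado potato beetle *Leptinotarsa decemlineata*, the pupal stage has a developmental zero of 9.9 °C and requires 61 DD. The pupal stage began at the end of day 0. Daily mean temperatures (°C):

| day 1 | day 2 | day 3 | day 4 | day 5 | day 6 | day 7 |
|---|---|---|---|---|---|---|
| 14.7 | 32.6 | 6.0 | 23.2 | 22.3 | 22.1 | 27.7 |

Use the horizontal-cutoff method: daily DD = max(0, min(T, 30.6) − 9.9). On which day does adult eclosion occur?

Daily DD above 9.9 °C (capped at 20.7): 4.8, 20.7, 0.0, 13.3, 12.4, 12.2, 17.8.
Cumulative: 4.8, 25.5, 25.5, 38.8, 51.2, 63.4, 81.2.
The total first reaches 61 DD on day 6.

day 6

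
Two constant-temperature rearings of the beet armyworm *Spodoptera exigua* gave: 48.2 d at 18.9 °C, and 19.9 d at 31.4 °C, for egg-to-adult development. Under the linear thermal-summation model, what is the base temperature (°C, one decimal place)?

10.1 °C

Equal thermal constants: D₁(T₁ − T_b) = D₂(T₂ − T_b).
48.2·(18.9 − T_b) = 19.9·(31.4 − T_b)
T_b = (48.2·18.9 − 19.9·31.4) / (48.2 − 19.9) = 286.12 / 28.3 = 10.110 °C ≈ 10.1 °C.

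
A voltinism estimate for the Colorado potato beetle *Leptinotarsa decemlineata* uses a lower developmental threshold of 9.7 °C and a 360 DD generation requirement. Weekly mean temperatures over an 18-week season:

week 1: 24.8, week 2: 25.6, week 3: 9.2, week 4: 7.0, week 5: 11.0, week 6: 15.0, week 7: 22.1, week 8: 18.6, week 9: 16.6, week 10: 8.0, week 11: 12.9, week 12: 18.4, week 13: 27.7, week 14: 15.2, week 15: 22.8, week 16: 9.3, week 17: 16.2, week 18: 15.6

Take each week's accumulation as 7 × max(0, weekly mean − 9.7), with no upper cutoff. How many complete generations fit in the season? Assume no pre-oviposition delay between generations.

Weekly DD (7 × max(0, T̄ − 9.7)): 105.7, 111.3, 0.0, 0.0, 9.1, 37.1, 86.8, 62.3, 48.3, 0.0, 22.4, 60.9, 126.0, 38.5, 91.7, 0.0, 45.5, 41.3.
Season total = 886.9 DD.
Complete generations = ⌊886.9 / 360⌋ = 2.

2 generations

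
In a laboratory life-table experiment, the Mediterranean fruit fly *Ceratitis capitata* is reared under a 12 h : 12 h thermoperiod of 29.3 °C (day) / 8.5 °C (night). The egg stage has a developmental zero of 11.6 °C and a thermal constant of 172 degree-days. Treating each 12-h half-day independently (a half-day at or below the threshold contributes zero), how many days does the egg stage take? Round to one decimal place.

19.4 days

Day half: max(0, 29.3 − 11.6) × 0.5 = 17.7 × 0.5 = 8.85 DD.
Night half: max(0, 8.5 − 11.6) × 0.5 = 0.0 × 0.5 = 0.00 DD.
Per 24 h: 8.85 DD/day.
Duration = 172 / 8.85 = 19.435 ≈ 19.4 days.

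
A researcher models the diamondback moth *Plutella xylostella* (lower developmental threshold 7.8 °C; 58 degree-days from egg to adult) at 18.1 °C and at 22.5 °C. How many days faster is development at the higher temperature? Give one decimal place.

1.7 days

At 18.1 °C: 58 / (18.1 − 7.8) = 58 / 10.3 = 5.631 d.
At 22.5 °C: 58 / (22.5 − 7.8) = 58 / 14.7 = 3.946 d.
Difference = |5.631 − 3.946| = 1.685 ≈ 1.7 days.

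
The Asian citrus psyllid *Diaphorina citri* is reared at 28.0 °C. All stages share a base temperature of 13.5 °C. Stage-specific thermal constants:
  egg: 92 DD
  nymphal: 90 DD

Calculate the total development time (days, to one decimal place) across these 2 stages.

12.6 days

Daily accumulation at 28.0 °C = 28.0 − 13.5 = 14.5 DD/day.
Total K = 92 + 90 = 182 DD.
Total duration = 182 / 14.5 = 12.552 ≈ 12.6 days.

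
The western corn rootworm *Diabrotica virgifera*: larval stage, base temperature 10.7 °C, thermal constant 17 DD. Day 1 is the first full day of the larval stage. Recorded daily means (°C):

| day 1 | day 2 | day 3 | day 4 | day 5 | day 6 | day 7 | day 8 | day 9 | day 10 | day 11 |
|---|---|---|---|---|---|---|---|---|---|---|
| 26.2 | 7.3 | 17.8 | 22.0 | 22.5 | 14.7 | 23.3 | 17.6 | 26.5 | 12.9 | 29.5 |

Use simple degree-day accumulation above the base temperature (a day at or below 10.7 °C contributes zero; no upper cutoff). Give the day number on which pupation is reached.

day 3

Daily DD above 10.7 °C: 15.5, 0.0, 7.1, 11.3, 11.8, 4.0, 12.6, 6.9, 15.8, 2.2, 18.8.
Cumulative: 15.5, 15.5, 22.6, 33.9, 45.7, 49.7, 62.3, 69.2, 85.0, 87.2, 106.0.
The total first reaches 17 DD on day 3.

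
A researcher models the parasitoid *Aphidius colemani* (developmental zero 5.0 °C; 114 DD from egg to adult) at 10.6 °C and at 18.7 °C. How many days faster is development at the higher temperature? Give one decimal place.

At 10.6 °C: 114 / (10.6 − 5.0) = 114 / 5.6 = 20.357 d.
At 18.7 °C: 114 / (18.7 − 5.0) = 114 / 13.7 = 8.321 d.
Difference = |20.357 − 8.321| = 12.036 ≈ 12.0 days.

12.0 days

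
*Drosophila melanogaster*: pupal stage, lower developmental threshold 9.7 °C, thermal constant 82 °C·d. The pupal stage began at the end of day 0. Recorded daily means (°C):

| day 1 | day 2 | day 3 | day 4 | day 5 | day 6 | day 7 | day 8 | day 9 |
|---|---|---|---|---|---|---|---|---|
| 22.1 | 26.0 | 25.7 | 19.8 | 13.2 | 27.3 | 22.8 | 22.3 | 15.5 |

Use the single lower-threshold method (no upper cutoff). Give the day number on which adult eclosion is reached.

Daily DD above 9.7 °C: 12.4, 16.3, 16.0, 10.1, 3.5, 17.6, 13.1, 12.6, 5.8.
Cumulative: 12.4, 28.7, 44.7, 54.8, 58.3, 75.9, 89.0, 101.6, 107.4.
The total first reaches 82 DD on day 7.

day 7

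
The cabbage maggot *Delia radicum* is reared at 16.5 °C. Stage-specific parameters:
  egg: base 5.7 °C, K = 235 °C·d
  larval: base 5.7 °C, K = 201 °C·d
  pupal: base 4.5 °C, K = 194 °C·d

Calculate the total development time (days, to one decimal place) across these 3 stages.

egg: 235 / (16.5 − 5.7) = 235 / 10.8 = 21.759 d.
larval: 201 / (16.5 − 5.7) = 201 / 10.8 = 18.611 d.
pupal: 194 / (16.5 − 4.5) = 194 / 12.0 = 16.167 d.
Sum = 56.537 ≈ 56.5 days.

56.5 days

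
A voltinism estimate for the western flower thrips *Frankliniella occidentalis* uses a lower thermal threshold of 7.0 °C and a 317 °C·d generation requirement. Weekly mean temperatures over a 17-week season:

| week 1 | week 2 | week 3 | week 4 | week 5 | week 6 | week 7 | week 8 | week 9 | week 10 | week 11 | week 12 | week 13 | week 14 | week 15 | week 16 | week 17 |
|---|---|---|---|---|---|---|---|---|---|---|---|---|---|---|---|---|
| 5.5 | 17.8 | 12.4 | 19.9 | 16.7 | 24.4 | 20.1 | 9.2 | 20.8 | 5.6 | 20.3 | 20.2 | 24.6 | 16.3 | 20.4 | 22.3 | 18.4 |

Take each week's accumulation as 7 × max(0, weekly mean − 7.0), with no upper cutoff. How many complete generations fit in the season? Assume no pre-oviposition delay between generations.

Weekly DD (7 × max(0, T̄ − 7.0)): 0.0, 75.6, 37.8, 90.3, 67.9, 121.8, 91.7, 15.4, 96.6, 0.0, 93.1, 92.4, 123.2, 65.1, 93.8, 107.1, 79.8.
Season total = 1251.6 DD.
Complete generations = ⌊1251.6 / 317⌋ = 3.

3 generations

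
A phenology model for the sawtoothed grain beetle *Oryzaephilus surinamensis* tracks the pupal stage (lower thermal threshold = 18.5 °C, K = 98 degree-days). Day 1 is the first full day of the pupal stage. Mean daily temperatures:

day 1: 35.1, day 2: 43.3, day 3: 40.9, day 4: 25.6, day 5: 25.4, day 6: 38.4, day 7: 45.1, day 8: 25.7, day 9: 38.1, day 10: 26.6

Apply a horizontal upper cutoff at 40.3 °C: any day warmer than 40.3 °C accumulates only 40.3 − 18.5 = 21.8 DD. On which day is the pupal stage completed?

day 7

Daily DD above 18.5 °C (capped at 21.8): 16.6, 21.8, 21.8, 7.1, 6.9, 19.9, 21.8, 7.2, 19.6, 8.1.
Cumulative: 16.6, 38.4, 60.2, 67.3, 74.2, 94.1, 115.9, 123.1, 142.7, 150.8.
The total first reaches 98 DD on day 7.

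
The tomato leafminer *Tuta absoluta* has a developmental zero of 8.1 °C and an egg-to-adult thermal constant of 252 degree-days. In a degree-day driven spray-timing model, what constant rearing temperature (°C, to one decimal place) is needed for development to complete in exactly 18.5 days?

Required daily accumulation = 252 / 18.5 = 13.622 DD/day.
T = T_base + 13.622 = 8.1 + 13.622 = 21.722 ≈ 21.7 °C.

21.7 °C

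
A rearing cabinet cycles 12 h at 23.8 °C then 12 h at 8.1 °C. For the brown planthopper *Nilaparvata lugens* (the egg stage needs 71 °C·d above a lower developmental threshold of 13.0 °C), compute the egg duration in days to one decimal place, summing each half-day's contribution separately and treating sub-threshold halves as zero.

Day half: max(0, 23.8 − 13.0) × 0.5 = 10.8 × 0.5 = 5.40 DD.
Night half: max(0, 8.1 − 13.0) × 0.5 = 0.0 × 0.5 = 0.00 DD.
Per 24 h: 5.40 DD/day.
Duration = 71 / 5.40 = 13.148 ≈ 13.1 days.

13.1 days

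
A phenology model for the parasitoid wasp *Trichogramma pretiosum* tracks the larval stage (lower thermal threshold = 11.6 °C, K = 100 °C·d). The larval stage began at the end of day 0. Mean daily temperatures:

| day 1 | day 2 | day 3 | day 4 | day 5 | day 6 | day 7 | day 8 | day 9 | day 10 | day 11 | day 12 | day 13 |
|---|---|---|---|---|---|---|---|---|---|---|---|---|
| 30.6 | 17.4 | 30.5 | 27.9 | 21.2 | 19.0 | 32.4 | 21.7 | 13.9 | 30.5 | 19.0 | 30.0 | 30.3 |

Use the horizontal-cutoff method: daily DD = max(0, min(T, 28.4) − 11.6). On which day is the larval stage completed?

day 9

Daily DD above 11.6 °C (capped at 16.8): 16.8, 5.8, 16.8, 16.3, 9.6, 7.4, 16.8, 10.1, 2.3, 16.8, 7.4, 16.8, 16.8.
Cumulative: 16.8, 22.6, 39.4, 55.7, 65.3, 72.7, 89.5, 99.6, 101.9, 118.7, 126.1, 142.9, 159.7.
The total first reaches 100 DD on day 9.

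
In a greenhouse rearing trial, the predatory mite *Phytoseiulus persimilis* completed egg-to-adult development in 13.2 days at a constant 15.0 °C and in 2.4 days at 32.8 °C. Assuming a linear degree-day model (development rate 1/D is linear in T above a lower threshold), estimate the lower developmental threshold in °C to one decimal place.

Equal thermal constants: D₁(T₁ − T_b) = D₂(T₂ − T_b).
13.2·(15.0 − T_b) = 2.4·(32.8 − T_b)
T_b = (13.2·15.0 − 2.4·32.8) / (13.2 − 2.4) = 119.28 / 10.8 = 11.044 °C ≈ 11.0 °C.

11.0 °C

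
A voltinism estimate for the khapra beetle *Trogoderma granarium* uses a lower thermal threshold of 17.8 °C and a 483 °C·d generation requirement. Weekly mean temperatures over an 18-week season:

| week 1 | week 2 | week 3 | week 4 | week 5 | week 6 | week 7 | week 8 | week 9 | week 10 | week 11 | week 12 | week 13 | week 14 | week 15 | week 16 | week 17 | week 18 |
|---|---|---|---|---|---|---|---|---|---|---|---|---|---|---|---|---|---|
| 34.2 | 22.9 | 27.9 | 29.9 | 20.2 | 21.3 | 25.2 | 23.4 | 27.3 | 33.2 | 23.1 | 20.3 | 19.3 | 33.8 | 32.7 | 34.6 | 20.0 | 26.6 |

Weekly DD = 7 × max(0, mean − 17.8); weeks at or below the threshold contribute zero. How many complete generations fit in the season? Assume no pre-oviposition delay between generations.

2 generations

Weekly DD (7 × max(0, T̄ − 17.8)): 114.8, 35.7, 70.7, 84.7, 16.8, 24.5, 51.8, 39.2, 66.5, 107.8, 37.1, 17.5, 10.5, 112.0, 104.3, 117.6, 15.4, 61.6.
Season total = 1088.5 DD.
Complete generations = ⌊1088.5 / 483⌋ = 2.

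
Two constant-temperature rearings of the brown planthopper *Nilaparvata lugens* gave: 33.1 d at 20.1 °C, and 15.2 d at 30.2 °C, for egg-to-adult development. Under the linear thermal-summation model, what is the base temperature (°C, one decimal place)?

11.5 °C

Linear rate model ⇒ the product D·(T − T_b) is constant across temperatures.
33.1·(20.1 − T_b) = 15.2·(30.2 − T_b)
T_b = (33.1·20.1 − 15.2·30.2) / (33.1 − 15.2) = 206.27 / 17.9 = 11.523 °C ≈ 11.5 °C.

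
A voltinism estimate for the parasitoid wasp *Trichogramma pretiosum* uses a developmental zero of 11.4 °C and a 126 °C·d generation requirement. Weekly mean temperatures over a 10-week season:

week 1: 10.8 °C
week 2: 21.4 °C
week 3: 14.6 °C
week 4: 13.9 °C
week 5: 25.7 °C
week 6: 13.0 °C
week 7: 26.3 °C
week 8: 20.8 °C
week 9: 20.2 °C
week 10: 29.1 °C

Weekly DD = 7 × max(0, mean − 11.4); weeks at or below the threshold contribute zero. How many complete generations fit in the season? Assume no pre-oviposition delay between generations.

Weekly DD (7 × max(0, T̄ − 11.4)): 0.0, 70.0, 22.4, 17.5, 100.1, 11.2, 104.3, 65.8, 61.6, 123.9.
Season total = 576.8 DD.
Complete generations = ⌊576.8 / 126⌋ = 4.

4 generations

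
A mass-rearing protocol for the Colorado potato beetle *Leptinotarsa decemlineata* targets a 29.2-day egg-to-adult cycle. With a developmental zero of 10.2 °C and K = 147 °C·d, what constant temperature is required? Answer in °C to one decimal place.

15.2 °C

Required daily accumulation = 147 / 29.2 = 5.034 DD/day.
T = T_base + 5.034 = 10.2 + 5.034 = 15.234 ≈ 15.2 °C.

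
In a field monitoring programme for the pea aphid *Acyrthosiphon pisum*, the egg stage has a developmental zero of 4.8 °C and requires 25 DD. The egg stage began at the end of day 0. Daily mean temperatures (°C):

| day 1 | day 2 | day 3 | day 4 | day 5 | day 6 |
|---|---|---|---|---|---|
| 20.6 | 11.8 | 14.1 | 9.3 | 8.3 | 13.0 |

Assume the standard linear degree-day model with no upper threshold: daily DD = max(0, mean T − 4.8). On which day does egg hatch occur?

day 3

Daily DD above 4.8 °C: 15.8, 7.0, 9.3, 4.5, 3.5, 8.2.
Cumulative: 15.8, 22.8, 32.1, 36.6, 40.1, 48.3.
The total first reaches 25 DD on day 3.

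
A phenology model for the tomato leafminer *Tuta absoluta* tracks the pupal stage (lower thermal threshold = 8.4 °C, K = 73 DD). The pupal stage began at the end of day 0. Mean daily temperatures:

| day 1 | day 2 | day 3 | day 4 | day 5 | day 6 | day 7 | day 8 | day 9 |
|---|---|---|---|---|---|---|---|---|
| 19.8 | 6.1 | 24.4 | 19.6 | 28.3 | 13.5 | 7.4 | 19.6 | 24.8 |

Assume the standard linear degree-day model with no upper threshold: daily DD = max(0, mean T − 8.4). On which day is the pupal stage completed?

day 8

Daily DD above 8.4 °C: 11.4, 0.0, 16.0, 11.2, 19.9, 5.1, 0.0, 11.2, 16.4.
Cumulative: 11.4, 11.4, 27.4, 38.6, 58.5, 63.6, 63.6, 74.8, 91.2.
The total first reaches 73 DD on day 8.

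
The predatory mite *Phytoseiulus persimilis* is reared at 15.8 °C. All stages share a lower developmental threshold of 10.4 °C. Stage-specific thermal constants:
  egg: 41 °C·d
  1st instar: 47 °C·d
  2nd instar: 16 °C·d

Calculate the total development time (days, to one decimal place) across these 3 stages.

Daily accumulation at 15.8 °C = 15.8 − 10.4 = 5.4 DD/day.
Total K = 41 + 47 + 16 = 104 DD.
Total duration = 104 / 5.4 = 19.259 ≈ 19.3 days.

19.3 days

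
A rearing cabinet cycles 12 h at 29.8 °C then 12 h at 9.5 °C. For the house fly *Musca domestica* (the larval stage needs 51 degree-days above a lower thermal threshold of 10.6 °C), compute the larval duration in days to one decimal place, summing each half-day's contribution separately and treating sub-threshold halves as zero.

Day half: max(0, 29.8 − 10.6) × 0.5 = 19.2 × 0.5 = 9.60 DD.
Night half: max(0, 9.5 − 10.6) × 0.5 = 0.0 × 0.5 = 0.00 DD.
Per 24 h: 9.60 DD/day.
Duration = 51 / 9.60 = 5.312 ≈ 5.3 days.

5.3 days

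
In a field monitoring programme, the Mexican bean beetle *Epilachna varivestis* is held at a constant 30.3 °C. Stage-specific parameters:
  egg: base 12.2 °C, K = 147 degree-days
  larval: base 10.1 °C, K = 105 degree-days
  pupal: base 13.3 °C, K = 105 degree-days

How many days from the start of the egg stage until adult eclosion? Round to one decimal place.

egg: 147 / (30.3 − 12.2) = 147 / 18.1 = 8.122 d.
larval: 105 / (30.3 − 10.1) = 105 / 20.2 = 5.198 d.
pupal: 105 / (30.3 − 13.3) = 105 / 17.0 = 6.176 d.
Sum = 19.496 ≈ 19.5 days.

19.5 days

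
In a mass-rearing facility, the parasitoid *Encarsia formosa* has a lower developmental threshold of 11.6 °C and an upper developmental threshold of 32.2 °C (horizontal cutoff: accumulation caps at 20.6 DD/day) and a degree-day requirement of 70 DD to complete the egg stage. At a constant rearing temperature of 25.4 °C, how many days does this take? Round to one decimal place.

Daily accumulation = 25.4 − 11.6 = 13.8 DD/day.
Duration = 70 / 13.8 = 5.072 ≈ 5.1 days.

5.1 days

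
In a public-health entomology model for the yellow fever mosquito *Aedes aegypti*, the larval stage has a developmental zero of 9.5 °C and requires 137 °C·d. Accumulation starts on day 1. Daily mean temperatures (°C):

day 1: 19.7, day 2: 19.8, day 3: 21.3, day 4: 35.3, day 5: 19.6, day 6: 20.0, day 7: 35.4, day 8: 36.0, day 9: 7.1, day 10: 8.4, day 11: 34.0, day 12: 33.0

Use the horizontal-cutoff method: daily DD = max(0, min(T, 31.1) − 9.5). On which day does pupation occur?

day 11

Daily DD above 9.5 °C (capped at 21.6): 10.2, 10.3, 11.8, 21.6, 10.1, 10.5, 21.6, 21.6, 0.0, 0.0, 21.6, 21.6.
Cumulative: 10.2, 20.5, 32.3, 53.9, 64.0, 74.5, 96.1, 117.7, 117.7, 117.7, 139.3, 160.9.
The total first reaches 137 DD on day 11.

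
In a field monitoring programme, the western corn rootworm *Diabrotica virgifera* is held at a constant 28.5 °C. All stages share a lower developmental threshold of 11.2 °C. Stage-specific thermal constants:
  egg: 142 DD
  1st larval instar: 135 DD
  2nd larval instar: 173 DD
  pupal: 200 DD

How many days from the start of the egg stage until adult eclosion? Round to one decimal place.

Daily accumulation at 28.5 °C = 28.5 − 11.2 = 17.3 DD/day.
Total K = 142 + 135 + 173 + 200 = 650 DD.
Total duration = 650 / 17.3 = 37.572 ≈ 37.6 days.

37.6 days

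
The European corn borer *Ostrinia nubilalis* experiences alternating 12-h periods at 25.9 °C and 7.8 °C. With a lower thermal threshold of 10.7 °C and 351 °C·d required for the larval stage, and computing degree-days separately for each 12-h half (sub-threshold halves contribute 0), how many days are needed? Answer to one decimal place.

46.2 days

Day half: max(0, 25.9 − 10.7) × 0.5 = 15.2 × 0.5 = 7.60 DD.
Night half: max(0, 7.8 − 10.7) × 0.5 = 0.0 × 0.5 = 0.00 DD.
Per 24 h: 7.60 DD/day.
Duration = 351 / 7.60 = 46.184 ≈ 46.2 days.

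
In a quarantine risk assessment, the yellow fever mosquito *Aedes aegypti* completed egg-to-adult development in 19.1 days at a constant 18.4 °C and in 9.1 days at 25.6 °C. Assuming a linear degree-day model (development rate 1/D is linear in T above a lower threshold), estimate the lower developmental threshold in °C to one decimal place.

Under the model K = D·(T − T_b), so D₁·(T₁ − T_b) = D₂·(T₂ − T_b).
19.1·(18.4 − T_b) = 9.1·(25.6 − T_b)
T_b = (19.1·18.4 − 9.1·25.6) / (19.1 − 9.1) = 118.48 / 10.0 = 11.848 °C ≈ 11.8 °C.

11.8 °C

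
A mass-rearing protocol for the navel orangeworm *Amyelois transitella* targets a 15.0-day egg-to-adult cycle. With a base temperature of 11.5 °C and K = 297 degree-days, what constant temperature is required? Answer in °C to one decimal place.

Required daily accumulation = 297 / 15.0 = 19.800 DD/day.
T = T_base + 19.800 = 11.5 + 19.800 = 31.300 ≈ 31.3 °C.

31.3 °C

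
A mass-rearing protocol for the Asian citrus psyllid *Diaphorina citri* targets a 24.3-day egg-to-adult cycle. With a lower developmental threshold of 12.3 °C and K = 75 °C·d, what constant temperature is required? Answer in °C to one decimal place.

Required daily accumulation = 75 / 24.3 = 3.086 DD/day.
T = T_base + 3.086 = 12.3 + 3.086 = 15.386 ≈ 15.4 °C.

15.4 °C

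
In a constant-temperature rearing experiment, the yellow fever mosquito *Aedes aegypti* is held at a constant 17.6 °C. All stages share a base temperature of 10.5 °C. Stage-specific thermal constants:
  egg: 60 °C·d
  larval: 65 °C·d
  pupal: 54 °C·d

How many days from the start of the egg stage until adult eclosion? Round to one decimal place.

Daily accumulation at 17.6 °C = 17.6 − 10.5 = 7.1 DD/day.
Total K = 60 + 65 + 54 = 179 DD.
Total duration = 179 / 7.1 = 25.211 ≈ 25.2 days.

25.2 days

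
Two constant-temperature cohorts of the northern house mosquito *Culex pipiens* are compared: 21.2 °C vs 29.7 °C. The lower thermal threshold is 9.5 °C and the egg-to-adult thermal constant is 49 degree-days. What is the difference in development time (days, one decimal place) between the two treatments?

1.8 days

At 21.2 °C: 49 / (21.2 − 9.5) = 49 / 11.7 = 4.188 d.
At 29.7 °C: 49 / (29.7 − 9.5) = 49 / 20.2 = 2.426 d.
Difference = |4.188 − 2.426| = 1.762 ≈ 1.8 days.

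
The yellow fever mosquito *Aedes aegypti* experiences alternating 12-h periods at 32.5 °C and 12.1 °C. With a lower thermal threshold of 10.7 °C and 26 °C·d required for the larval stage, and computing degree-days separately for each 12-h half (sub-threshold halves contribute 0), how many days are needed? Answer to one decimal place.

Day half: max(0, 32.5 − 10.7) × 0.5 = 21.8 × 0.5 = 10.90 DD.
Night half: max(0, 12.1 − 10.7) × 0.5 = 1.4 × 0.5 = 0.70 DD.
Per 24 h: 11.60 DD/day.
Duration = 26 / 11.60 = 2.241 ≈ 2.2 days.

2.2 days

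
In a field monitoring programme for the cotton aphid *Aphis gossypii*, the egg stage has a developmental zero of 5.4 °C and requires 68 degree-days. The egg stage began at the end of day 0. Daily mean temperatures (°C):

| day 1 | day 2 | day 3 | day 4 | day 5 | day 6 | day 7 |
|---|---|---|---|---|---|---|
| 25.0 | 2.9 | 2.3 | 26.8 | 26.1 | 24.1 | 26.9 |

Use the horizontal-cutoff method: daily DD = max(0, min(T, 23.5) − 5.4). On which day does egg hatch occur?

Daily DD above 5.4 °C (capped at 18.1): 18.1, 0.0, 0.0, 18.1, 18.1, 18.1, 18.1.
Cumulative: 18.1, 18.1, 18.1, 36.2, 54.3, 72.4, 90.5.
The total first reaches 68 DD on day 6.

day 6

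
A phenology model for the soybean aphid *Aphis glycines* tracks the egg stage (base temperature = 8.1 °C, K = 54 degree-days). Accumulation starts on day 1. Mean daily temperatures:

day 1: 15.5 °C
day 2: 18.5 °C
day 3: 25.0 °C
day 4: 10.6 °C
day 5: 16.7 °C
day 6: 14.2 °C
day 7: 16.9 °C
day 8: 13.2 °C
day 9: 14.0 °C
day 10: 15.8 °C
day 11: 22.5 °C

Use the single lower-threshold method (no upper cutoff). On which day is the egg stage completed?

day 7

Daily DD above 8.1 °C: 7.4, 10.4, 16.9, 2.5, 8.6, 6.1, 8.8, 5.1, 5.9, 7.7, 14.4.
Cumulative: 7.4, 17.8, 34.7, 37.2, 45.8, 51.9, 60.7, 65.8, 71.7, 79.4, 93.8.
The total first reaches 54 DD on day 7.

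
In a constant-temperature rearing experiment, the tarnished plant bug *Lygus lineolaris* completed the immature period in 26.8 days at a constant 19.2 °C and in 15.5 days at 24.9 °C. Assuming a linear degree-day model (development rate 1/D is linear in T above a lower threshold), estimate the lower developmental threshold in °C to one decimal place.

Linear rate model ⇒ the product D·(T − T_b) is constant across temperatures.
26.8·(19.2 − T_b) = 15.5·(24.9 − T_b)
T_b = (26.8·19.2 − 15.5·24.9) / (26.8 − 15.5) = 128.61 / 11.3 = 11.381 °C ≈ 11.4 °C.

11.4 °C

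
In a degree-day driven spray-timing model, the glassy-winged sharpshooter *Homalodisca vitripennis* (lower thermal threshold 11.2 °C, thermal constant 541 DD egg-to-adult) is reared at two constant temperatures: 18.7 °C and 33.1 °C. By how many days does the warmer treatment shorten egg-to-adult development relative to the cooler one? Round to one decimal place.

47.4 days

At 18.7 °C: 541 / (18.7 − 11.2) = 541 / 7.5 = 72.133 d.
At 33.1 °C: 541 / (33.1 − 11.2) = 541 / 21.9 = 24.703 d.
Difference = |72.133 − 24.703| = 47.430 ≈ 47.4 days.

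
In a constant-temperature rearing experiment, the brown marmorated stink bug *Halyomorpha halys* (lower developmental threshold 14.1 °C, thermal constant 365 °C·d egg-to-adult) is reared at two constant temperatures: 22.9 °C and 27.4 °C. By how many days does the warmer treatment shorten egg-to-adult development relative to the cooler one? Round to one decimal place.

14.0 days

At 22.9 °C: 365 / (22.9 − 14.1) = 365 / 8.8 = 41.477 d.
At 27.4 °C: 365 / (27.4 − 14.1) = 365 / 13.3 = 27.444 d.
Difference = |41.477 − 27.444| = 14.034 ≈ 14.0 days.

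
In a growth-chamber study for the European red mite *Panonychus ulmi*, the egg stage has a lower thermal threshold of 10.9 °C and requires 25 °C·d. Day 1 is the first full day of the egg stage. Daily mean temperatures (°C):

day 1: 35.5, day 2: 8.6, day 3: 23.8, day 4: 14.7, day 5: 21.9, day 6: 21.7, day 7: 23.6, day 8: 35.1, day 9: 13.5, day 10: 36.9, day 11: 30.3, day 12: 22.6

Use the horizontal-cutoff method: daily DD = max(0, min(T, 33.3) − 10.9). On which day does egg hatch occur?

day 3

Daily DD above 10.9 °C (capped at 22.4): 22.4, 0.0, 12.9, 3.8, 11.0, 10.8, 12.7, 22.4, 2.6, 22.4, 19.4, 11.7.
Cumulative: 22.4, 22.4, 35.3, 39.1, 50.1, 60.9, 73.6, 96.0, 98.6, 121.0, 140.4, 152.1.
The total first reaches 25 DD on day 3.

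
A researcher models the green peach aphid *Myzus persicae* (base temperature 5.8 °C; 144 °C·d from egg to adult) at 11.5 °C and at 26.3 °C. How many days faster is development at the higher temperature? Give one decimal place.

18.2 days

At 11.5 °C: 144 / (11.5 − 5.8) = 144 / 5.7 = 25.263 d.
At 26.3 °C: 144 / (26.3 − 5.8) = 144 / 20.5 = 7.024 d.
Difference = |25.263 − 7.024| = 18.239 ≈ 18.2 days.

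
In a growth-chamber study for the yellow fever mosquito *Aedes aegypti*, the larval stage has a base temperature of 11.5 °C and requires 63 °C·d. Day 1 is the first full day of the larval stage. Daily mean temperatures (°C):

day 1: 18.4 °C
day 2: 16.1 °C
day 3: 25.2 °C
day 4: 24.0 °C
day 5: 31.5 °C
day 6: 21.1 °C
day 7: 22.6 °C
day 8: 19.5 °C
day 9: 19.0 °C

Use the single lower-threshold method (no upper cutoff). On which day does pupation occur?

Daily DD above 11.5 °C: 6.9, 4.6, 13.7, 12.5, 20.0, 9.6, 11.1, 8.0, 7.5.
Cumulative: 6.9, 11.5, 25.2, 37.7, 57.7, 67.3, 78.4, 86.4, 93.9.
The total first reaches 63 DD on day 6.

day 6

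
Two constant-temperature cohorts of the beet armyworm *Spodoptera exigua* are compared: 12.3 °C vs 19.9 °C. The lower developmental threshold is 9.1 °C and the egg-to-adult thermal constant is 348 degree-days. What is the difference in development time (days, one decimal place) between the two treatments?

At 12.3 °C: 348 / (12.3 − 9.1) = 348 / 3.2 = 108.750 d.
At 19.9 °C: 348 / (19.9 − 9.1) = 348 / 10.8 = 32.222 d.
Difference = |108.750 − 32.222| = 76.528 ≈ 76.5 days.

76.5 days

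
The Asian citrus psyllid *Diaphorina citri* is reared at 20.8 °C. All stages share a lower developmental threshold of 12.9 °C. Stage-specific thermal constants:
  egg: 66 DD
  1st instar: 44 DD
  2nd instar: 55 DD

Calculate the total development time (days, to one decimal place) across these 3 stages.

20.9 days

Daily accumulation at 20.8 °C = 20.8 − 12.9 = 7.9 DD/day.
Total K = 66 + 44 + 55 = 165 DD.
Total duration = 165 / 7.9 = 20.886 ≈ 20.9 days.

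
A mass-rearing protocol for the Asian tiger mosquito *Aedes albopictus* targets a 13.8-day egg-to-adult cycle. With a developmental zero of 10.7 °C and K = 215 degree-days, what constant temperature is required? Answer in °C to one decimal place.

26.3 °C

Required daily accumulation = 215 / 13.8 = 15.580 DD/day.
T = T_base + 15.580 = 10.7 + 15.580 = 26.280 ≈ 26.3 °C.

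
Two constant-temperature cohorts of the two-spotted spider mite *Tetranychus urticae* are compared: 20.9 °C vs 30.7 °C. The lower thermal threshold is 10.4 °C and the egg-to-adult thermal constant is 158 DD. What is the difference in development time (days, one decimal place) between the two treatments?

At 20.9 °C: 158 / (20.9 − 10.4) = 158 / 10.5 = 15.048 d.
At 30.7 °C: 158 / (30.7 − 10.4) = 158 / 20.3 = 7.783 d.
Difference = |15.048 − 7.783| = 7.264 ≈ 7.3 days.

7.3 days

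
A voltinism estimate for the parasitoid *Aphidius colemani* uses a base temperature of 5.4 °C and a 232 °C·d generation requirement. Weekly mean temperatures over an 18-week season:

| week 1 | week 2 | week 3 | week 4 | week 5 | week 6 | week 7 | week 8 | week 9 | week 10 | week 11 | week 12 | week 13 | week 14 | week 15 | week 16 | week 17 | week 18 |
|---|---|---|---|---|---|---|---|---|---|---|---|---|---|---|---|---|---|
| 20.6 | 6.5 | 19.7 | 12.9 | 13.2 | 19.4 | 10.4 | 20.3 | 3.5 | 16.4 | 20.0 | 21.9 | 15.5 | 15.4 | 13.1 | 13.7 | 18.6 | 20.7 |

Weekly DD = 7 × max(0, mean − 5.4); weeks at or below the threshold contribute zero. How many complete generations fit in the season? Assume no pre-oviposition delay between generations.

Weekly DD (7 × max(0, T̄ − 5.4)): 106.4, 7.7, 100.1, 52.5, 54.6, 98.0, 35.0, 104.3, 0.0, 77.0, 102.2, 115.5, 70.7, 70.0, 53.9, 58.1, 92.4, 107.1.
Season total = 1305.5 DD.
Complete generations = ⌊1305.5 / 232⌋ = 5.

5 generations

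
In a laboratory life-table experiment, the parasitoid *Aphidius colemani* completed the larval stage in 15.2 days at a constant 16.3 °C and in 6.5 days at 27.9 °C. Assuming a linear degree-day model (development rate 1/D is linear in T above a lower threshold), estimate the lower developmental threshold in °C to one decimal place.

7.6 °C

Under the model K = D·(T − T_b), so D₁·(T₁ − T_b) = D₂·(T₂ − T_b).
15.2·(16.3 − T_b) = 6.5·(27.9 − T_b)
T_b = (15.2·16.3 − 6.5·27.9) / (15.2 − 6.5) = 66.41 / 8.7 = 7.633 °C ≈ 7.6 °C.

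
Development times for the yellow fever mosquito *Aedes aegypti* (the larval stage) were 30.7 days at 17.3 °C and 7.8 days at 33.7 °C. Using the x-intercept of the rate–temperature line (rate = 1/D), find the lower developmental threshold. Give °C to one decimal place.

Under the model K = D·(T − T_b), so D₁·(T₁ − T_b) = D₂·(T₂ − T_b).
30.7·(17.3 − T_b) = 7.8·(33.7 − T_b)
T_b = (30.7·17.3 − 7.8·33.7) / (30.7 − 7.8) = 268.25 / 22.9 = 11.714 °C ≈ 11.7 °C.

11.7 °C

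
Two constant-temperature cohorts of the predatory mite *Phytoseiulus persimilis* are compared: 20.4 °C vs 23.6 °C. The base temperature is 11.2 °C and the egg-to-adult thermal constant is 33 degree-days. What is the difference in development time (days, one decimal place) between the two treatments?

At 20.4 °C: 33 / (20.4 − 11.2) = 33 / 9.2 = 3.587 d.
At 23.6 °C: 33 / (23.6 − 11.2) = 33 / 12.4 = 2.661 d.
Difference = |3.587 − 2.661| = 0.926 ≈ 0.9 days.

0.9 days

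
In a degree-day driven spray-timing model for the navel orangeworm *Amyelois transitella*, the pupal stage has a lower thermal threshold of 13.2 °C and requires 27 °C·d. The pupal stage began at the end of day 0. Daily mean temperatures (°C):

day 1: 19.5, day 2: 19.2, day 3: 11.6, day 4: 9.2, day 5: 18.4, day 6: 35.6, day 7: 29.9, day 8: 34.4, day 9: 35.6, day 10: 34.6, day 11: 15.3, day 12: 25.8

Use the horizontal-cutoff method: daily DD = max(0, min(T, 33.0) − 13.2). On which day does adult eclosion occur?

day 6

Daily DD above 13.2 °C (capped at 19.8): 6.3, 6.0, 0.0, 0.0, 5.2, 19.8, 16.7, 19.8, 19.8, 19.8, 2.1, 12.6.
Cumulative: 6.3, 12.3, 12.3, 12.3, 17.5, 37.3, 54.0, 73.8, 93.6, 113.4, 115.5, 128.1.
The total first reaches 27 DD on day 6.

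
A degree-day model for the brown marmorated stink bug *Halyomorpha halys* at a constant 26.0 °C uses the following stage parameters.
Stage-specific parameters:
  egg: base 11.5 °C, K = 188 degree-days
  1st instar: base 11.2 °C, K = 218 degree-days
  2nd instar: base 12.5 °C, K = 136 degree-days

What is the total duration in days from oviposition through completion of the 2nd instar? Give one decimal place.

37.8 days

egg: 188 / (26.0 − 11.5) = 188 / 14.5 = 12.966 d.
1st instar: 218 / (26.0 − 11.2) = 218 / 14.8 = 14.730 d.
2nd instar: 136 / (26.0 − 12.5) = 136 / 13.5 = 10.074 d.
Sum = 37.769 ≈ 37.8 days.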